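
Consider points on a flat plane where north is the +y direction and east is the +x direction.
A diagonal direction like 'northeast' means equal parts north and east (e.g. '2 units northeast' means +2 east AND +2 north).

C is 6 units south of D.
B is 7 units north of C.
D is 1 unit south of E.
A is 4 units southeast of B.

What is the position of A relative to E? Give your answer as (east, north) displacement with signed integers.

Place E at the origin (east=0, north=0).
  D is 1 unit south of E: delta (east=+0, north=-1); D at (east=0, north=-1).
  C is 6 units south of D: delta (east=+0, north=-6); C at (east=0, north=-7).
  B is 7 units north of C: delta (east=+0, north=+7); B at (east=0, north=0).
  A is 4 units southeast of B: delta (east=+4, north=-4); A at (east=4, north=-4).
Therefore A relative to E: (east=4, north=-4).

Answer: A is at (east=4, north=-4) relative to E.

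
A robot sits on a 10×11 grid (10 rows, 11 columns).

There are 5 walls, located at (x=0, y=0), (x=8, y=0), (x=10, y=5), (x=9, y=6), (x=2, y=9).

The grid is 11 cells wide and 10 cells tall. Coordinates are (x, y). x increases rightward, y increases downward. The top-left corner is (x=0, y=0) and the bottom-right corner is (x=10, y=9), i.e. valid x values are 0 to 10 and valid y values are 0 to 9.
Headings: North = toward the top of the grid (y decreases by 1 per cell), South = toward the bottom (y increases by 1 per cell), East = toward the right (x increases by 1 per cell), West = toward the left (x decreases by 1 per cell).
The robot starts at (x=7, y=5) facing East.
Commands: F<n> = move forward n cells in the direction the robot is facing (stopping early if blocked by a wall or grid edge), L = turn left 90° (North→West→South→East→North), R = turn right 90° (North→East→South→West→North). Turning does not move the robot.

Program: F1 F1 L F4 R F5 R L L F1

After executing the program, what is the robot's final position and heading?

Answer: Final position: (x=10, y=0), facing North

Derivation:
Start: (x=7, y=5), facing East
  F1: move forward 1, now at (x=8, y=5)
  F1: move forward 1, now at (x=9, y=5)
  L: turn left, now facing North
  F4: move forward 4, now at (x=9, y=1)
  R: turn right, now facing East
  F5: move forward 1/5 (blocked), now at (x=10, y=1)
  R: turn right, now facing South
  L: turn left, now facing East
  L: turn left, now facing North
  F1: move forward 1, now at (x=10, y=0)
Final: (x=10, y=0), facing North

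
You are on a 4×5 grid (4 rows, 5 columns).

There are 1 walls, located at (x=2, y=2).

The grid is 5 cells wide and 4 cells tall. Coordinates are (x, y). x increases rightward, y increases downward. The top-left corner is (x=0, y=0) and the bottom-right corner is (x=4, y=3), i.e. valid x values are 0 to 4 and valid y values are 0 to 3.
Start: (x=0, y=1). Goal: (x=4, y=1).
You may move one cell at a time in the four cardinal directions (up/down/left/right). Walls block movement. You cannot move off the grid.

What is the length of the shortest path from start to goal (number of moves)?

Answer: Shortest path length: 4

Derivation:
BFS from (x=0, y=1) until reaching (x=4, y=1):
  Distance 0: (x=0, y=1)
  Distance 1: (x=0, y=0), (x=1, y=1), (x=0, y=2)
  Distance 2: (x=1, y=0), (x=2, y=1), (x=1, y=2), (x=0, y=3)
  Distance 3: (x=2, y=0), (x=3, y=1), (x=1, y=3)
  Distance 4: (x=3, y=0), (x=4, y=1), (x=3, y=2), (x=2, y=3)  <- goal reached here
One shortest path (4 moves): (x=0, y=1) -> (x=1, y=1) -> (x=2, y=1) -> (x=3, y=1) -> (x=4, y=1)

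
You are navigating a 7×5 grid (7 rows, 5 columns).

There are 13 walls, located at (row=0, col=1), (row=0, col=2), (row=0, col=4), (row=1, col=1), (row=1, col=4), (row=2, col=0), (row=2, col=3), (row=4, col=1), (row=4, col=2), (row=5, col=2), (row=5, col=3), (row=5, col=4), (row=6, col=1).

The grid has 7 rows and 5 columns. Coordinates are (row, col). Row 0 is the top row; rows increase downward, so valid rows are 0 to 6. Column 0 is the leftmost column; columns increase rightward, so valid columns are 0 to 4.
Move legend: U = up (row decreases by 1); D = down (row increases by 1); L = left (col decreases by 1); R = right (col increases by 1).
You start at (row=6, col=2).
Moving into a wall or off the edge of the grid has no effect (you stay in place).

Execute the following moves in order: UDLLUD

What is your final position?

Start: (row=6, col=2)
  U (up): blocked, stay at (row=6, col=2)
  D (down): blocked, stay at (row=6, col=2)
  L (left): blocked, stay at (row=6, col=2)
  L (left): blocked, stay at (row=6, col=2)
  U (up): blocked, stay at (row=6, col=2)
  D (down): blocked, stay at (row=6, col=2)
Final: (row=6, col=2)

Answer: Final position: (row=6, col=2)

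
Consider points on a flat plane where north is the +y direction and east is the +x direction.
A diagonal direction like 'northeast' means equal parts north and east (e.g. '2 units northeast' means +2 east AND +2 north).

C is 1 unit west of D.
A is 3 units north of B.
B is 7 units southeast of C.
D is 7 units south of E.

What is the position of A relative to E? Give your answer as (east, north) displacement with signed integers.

Answer: A is at (east=6, north=-11) relative to E.

Derivation:
Place E at the origin (east=0, north=0).
  D is 7 units south of E: delta (east=+0, north=-7); D at (east=0, north=-7).
  C is 1 unit west of D: delta (east=-1, north=+0); C at (east=-1, north=-7).
  B is 7 units southeast of C: delta (east=+7, north=-7); B at (east=6, north=-14).
  A is 3 units north of B: delta (east=+0, north=+3); A at (east=6, north=-11).
Therefore A relative to E: (east=6, north=-11).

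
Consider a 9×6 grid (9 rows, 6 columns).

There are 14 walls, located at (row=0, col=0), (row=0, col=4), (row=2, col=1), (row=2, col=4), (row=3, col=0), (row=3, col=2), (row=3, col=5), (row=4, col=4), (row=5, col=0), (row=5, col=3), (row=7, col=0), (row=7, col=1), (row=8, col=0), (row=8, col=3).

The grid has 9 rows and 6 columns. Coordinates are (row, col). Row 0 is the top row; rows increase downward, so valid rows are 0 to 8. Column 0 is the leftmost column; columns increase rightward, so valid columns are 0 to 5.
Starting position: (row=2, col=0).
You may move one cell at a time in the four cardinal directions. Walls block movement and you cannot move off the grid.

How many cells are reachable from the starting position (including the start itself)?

Answer: Reachable cells: 40

Derivation:
BFS flood-fill from (row=2, col=0):
  Distance 0: (row=2, col=0)
  Distance 1: (row=1, col=0)
  Distance 2: (row=1, col=1)
  Distance 3: (row=0, col=1), (row=1, col=2)
  Distance 4: (row=0, col=2), (row=1, col=3), (row=2, col=2)
  Distance 5: (row=0, col=3), (row=1, col=4), (row=2, col=3)
  Distance 6: (row=1, col=5), (row=3, col=3)
  Distance 7: (row=0, col=5), (row=2, col=5), (row=3, col=4), (row=4, col=3)
  Distance 8: (row=4, col=2)
  Distance 9: (row=4, col=1), (row=5, col=2)
  Distance 10: (row=3, col=1), (row=4, col=0), (row=5, col=1), (row=6, col=2)
  Distance 11: (row=6, col=1), (row=6, col=3), (row=7, col=2)
  Distance 12: (row=6, col=0), (row=6, col=4), (row=7, col=3), (row=8, col=2)
  Distance 13: (row=5, col=4), (row=6, col=5), (row=7, col=4), (row=8, col=1)
  Distance 14: (row=5, col=5), (row=7, col=5), (row=8, col=4)
  Distance 15: (row=4, col=5), (row=8, col=5)
Total reachable: 40 (grid has 40 open cells total)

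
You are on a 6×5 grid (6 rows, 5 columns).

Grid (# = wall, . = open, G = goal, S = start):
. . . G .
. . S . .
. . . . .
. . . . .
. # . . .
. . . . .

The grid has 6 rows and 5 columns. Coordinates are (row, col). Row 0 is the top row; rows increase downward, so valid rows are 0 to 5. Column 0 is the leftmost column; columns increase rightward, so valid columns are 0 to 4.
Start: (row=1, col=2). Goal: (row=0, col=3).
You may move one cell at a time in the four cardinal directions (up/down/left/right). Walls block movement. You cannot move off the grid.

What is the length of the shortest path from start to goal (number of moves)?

Answer: Shortest path length: 2

Derivation:
BFS from (row=1, col=2) until reaching (row=0, col=3):
  Distance 0: (row=1, col=2)
  Distance 1: (row=0, col=2), (row=1, col=1), (row=1, col=3), (row=2, col=2)
  Distance 2: (row=0, col=1), (row=0, col=3), (row=1, col=0), (row=1, col=4), (row=2, col=1), (row=2, col=3), (row=3, col=2)  <- goal reached here
One shortest path (2 moves): (row=1, col=2) -> (row=1, col=3) -> (row=0, col=3)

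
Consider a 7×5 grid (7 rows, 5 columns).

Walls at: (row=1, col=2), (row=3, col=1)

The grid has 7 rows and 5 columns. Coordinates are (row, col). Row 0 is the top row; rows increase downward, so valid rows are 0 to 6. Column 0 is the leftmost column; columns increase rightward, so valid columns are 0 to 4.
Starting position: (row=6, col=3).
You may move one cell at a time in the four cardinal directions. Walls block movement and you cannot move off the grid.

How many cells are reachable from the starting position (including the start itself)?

Answer: Reachable cells: 33

Derivation:
BFS flood-fill from (row=6, col=3):
  Distance 0: (row=6, col=3)
  Distance 1: (row=5, col=3), (row=6, col=2), (row=6, col=4)
  Distance 2: (row=4, col=3), (row=5, col=2), (row=5, col=4), (row=6, col=1)
  Distance 3: (row=3, col=3), (row=4, col=2), (row=4, col=4), (row=5, col=1), (row=6, col=0)
  Distance 4: (row=2, col=3), (row=3, col=2), (row=3, col=4), (row=4, col=1), (row=5, col=0)
  Distance 5: (row=1, col=3), (row=2, col=2), (row=2, col=4), (row=4, col=0)
  Distance 6: (row=0, col=3), (row=1, col=4), (row=2, col=1), (row=3, col=0)
  Distance 7: (row=0, col=2), (row=0, col=4), (row=1, col=1), (row=2, col=0)
  Distance 8: (row=0, col=1), (row=1, col=0)
  Distance 9: (row=0, col=0)
Total reachable: 33 (grid has 33 open cells total)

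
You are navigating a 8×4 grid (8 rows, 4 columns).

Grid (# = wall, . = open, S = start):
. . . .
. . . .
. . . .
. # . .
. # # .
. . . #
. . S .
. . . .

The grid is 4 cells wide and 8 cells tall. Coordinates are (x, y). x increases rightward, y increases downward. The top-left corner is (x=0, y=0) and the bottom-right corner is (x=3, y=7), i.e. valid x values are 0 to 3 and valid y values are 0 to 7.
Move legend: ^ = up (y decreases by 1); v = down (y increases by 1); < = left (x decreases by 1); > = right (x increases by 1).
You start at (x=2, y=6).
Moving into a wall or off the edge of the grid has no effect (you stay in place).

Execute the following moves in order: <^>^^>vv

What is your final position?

Start: (x=2, y=6)
  < (left): (x=2, y=6) -> (x=1, y=6)
  ^ (up): (x=1, y=6) -> (x=1, y=5)
  > (right): (x=1, y=5) -> (x=2, y=5)
  ^ (up): blocked, stay at (x=2, y=5)
  ^ (up): blocked, stay at (x=2, y=5)
  > (right): blocked, stay at (x=2, y=5)
  v (down): (x=2, y=5) -> (x=2, y=6)
  v (down): (x=2, y=6) -> (x=2, y=7)
Final: (x=2, y=7)

Answer: Final position: (x=2, y=7)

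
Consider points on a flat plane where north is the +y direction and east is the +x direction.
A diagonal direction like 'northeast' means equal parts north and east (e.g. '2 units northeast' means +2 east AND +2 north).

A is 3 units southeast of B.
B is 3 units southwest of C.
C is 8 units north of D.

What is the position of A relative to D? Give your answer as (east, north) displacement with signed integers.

Answer: A is at (east=0, north=2) relative to D.

Derivation:
Place D at the origin (east=0, north=0).
  C is 8 units north of D: delta (east=+0, north=+8); C at (east=0, north=8).
  B is 3 units southwest of C: delta (east=-3, north=-3); B at (east=-3, north=5).
  A is 3 units southeast of B: delta (east=+3, north=-3); A at (east=0, north=2).
Therefore A relative to D: (east=0, north=2).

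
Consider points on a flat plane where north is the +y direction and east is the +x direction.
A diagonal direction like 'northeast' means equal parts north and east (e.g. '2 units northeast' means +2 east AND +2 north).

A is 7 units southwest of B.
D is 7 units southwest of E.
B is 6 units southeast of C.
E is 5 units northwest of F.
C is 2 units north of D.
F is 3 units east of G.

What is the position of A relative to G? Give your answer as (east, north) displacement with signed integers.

Place G at the origin (east=0, north=0).
  F is 3 units east of G: delta (east=+3, north=+0); F at (east=3, north=0).
  E is 5 units northwest of F: delta (east=-5, north=+5); E at (east=-2, north=5).
  D is 7 units southwest of E: delta (east=-7, north=-7); D at (east=-9, north=-2).
  C is 2 units north of D: delta (east=+0, north=+2); C at (east=-9, north=0).
  B is 6 units southeast of C: delta (east=+6, north=-6); B at (east=-3, north=-6).
  A is 7 units southwest of B: delta (east=-7, north=-7); A at (east=-10, north=-13).
Therefore A relative to G: (east=-10, north=-13).

Answer: A is at (east=-10, north=-13) relative to G.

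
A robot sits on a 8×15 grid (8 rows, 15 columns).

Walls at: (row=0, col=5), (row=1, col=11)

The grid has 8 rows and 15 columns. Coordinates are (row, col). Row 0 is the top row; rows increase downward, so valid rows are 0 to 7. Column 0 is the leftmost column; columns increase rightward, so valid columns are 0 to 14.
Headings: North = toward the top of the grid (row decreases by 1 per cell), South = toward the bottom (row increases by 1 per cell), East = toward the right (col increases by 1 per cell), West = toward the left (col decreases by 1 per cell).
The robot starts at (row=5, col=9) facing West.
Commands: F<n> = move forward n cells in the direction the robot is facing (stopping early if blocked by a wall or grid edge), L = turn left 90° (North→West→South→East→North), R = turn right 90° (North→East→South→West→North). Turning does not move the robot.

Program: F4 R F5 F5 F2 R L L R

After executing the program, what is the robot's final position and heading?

Answer: Final position: (row=1, col=5), facing North

Derivation:
Start: (row=5, col=9), facing West
  F4: move forward 4, now at (row=5, col=5)
  R: turn right, now facing North
  F5: move forward 4/5 (blocked), now at (row=1, col=5)
  F5: move forward 0/5 (blocked), now at (row=1, col=5)
  F2: move forward 0/2 (blocked), now at (row=1, col=5)
  R: turn right, now facing East
  L: turn left, now facing North
  L: turn left, now facing West
  R: turn right, now facing North
Final: (row=1, col=5), facing North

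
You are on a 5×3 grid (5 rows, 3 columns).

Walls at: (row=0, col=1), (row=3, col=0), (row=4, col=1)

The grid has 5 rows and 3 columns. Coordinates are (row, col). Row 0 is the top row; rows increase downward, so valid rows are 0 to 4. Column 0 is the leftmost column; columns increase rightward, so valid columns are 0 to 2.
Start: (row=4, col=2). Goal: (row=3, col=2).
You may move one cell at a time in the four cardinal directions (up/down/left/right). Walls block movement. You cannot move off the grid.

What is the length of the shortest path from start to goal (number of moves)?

Answer: Shortest path length: 1

Derivation:
BFS from (row=4, col=2) until reaching (row=3, col=2):
  Distance 0: (row=4, col=2)
  Distance 1: (row=3, col=2)  <- goal reached here
One shortest path (1 moves): (row=4, col=2) -> (row=3, col=2)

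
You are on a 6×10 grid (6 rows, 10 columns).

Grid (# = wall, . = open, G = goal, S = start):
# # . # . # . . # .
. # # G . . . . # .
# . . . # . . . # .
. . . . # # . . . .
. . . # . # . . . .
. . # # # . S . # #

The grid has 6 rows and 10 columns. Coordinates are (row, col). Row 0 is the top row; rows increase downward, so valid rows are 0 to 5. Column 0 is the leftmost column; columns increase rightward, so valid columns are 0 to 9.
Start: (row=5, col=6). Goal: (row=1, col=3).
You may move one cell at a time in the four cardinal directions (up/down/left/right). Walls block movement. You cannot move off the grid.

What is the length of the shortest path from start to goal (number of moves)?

BFS from (row=5, col=6) until reaching (row=1, col=3):
  Distance 0: (row=5, col=6)
  Distance 1: (row=4, col=6), (row=5, col=5), (row=5, col=7)
  Distance 2: (row=3, col=6), (row=4, col=7)
  Distance 3: (row=2, col=6), (row=3, col=7), (row=4, col=8)
  Distance 4: (row=1, col=6), (row=2, col=5), (row=2, col=7), (row=3, col=8), (row=4, col=9)
  Distance 5: (row=0, col=6), (row=1, col=5), (row=1, col=7), (row=3, col=9)
  Distance 6: (row=0, col=7), (row=1, col=4), (row=2, col=9)
  Distance 7: (row=0, col=4), (row=1, col=3), (row=1, col=9)  <- goal reached here
One shortest path (7 moves): (row=5, col=6) -> (row=4, col=6) -> (row=3, col=6) -> (row=2, col=6) -> (row=2, col=5) -> (row=1, col=5) -> (row=1, col=4) -> (row=1, col=3)

Answer: Shortest path length: 7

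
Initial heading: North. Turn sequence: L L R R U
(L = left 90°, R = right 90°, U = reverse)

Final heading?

Answer: Final heading: South

Derivation:
Start: North
  L (left (90° counter-clockwise)) -> West
  L (left (90° counter-clockwise)) -> South
  R (right (90° clockwise)) -> West
  R (right (90° clockwise)) -> North
  U (U-turn (180°)) -> South
Final: South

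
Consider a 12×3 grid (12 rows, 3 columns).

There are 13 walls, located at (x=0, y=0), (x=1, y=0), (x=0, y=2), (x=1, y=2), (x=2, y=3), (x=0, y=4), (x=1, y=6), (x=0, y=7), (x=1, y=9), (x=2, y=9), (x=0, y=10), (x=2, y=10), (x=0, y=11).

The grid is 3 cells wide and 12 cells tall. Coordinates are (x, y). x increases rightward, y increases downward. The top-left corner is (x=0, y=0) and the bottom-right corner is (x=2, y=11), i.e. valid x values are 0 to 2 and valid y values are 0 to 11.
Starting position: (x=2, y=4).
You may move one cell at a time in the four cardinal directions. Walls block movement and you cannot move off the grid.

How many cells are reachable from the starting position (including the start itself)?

Answer: Reachable cells: 15

Derivation:
BFS flood-fill from (x=2, y=4):
  Distance 0: (x=2, y=4)
  Distance 1: (x=1, y=4), (x=2, y=5)
  Distance 2: (x=1, y=3), (x=1, y=5), (x=2, y=6)
  Distance 3: (x=0, y=3), (x=0, y=5), (x=2, y=7)
  Distance 4: (x=0, y=6), (x=1, y=7), (x=2, y=8)
  Distance 5: (x=1, y=8)
  Distance 6: (x=0, y=8)
  Distance 7: (x=0, y=9)
Total reachable: 15 (grid has 23 open cells total)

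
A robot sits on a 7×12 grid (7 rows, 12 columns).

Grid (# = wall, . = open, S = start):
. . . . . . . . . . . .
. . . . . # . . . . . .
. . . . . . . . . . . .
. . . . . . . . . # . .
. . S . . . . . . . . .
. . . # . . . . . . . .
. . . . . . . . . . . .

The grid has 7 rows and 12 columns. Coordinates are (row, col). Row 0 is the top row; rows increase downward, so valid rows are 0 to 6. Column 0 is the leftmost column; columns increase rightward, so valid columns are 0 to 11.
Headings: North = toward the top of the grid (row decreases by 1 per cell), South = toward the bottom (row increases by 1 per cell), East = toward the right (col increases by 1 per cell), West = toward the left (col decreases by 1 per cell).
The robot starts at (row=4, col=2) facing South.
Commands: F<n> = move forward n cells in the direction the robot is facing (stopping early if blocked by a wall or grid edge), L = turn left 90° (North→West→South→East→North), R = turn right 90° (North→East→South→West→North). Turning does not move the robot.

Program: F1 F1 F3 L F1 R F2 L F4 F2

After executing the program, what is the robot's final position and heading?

Start: (row=4, col=2), facing South
  F1: move forward 1, now at (row=5, col=2)
  F1: move forward 1, now at (row=6, col=2)
  F3: move forward 0/3 (blocked), now at (row=6, col=2)
  L: turn left, now facing East
  F1: move forward 1, now at (row=6, col=3)
  R: turn right, now facing South
  F2: move forward 0/2 (blocked), now at (row=6, col=3)
  L: turn left, now facing East
  F4: move forward 4, now at (row=6, col=7)
  F2: move forward 2, now at (row=6, col=9)
Final: (row=6, col=9), facing East

Answer: Final position: (row=6, col=9), facing East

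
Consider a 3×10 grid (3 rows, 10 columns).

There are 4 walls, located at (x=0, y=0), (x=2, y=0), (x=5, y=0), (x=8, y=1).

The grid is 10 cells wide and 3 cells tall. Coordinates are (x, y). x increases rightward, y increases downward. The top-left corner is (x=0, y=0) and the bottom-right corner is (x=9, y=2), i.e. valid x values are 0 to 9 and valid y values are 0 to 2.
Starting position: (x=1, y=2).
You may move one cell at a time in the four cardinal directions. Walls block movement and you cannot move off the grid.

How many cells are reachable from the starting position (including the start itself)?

Answer: Reachable cells: 26

Derivation:
BFS flood-fill from (x=1, y=2):
  Distance 0: (x=1, y=2)
  Distance 1: (x=1, y=1), (x=0, y=2), (x=2, y=2)
  Distance 2: (x=1, y=0), (x=0, y=1), (x=2, y=1), (x=3, y=2)
  Distance 3: (x=3, y=1), (x=4, y=2)
  Distance 4: (x=3, y=0), (x=4, y=1), (x=5, y=2)
  Distance 5: (x=4, y=0), (x=5, y=1), (x=6, y=2)
  Distance 6: (x=6, y=1), (x=7, y=2)
  Distance 7: (x=6, y=0), (x=7, y=1), (x=8, y=2)
  Distance 8: (x=7, y=0), (x=9, y=2)
  Distance 9: (x=8, y=0), (x=9, y=1)
  Distance 10: (x=9, y=0)
Total reachable: 26 (grid has 26 open cells total)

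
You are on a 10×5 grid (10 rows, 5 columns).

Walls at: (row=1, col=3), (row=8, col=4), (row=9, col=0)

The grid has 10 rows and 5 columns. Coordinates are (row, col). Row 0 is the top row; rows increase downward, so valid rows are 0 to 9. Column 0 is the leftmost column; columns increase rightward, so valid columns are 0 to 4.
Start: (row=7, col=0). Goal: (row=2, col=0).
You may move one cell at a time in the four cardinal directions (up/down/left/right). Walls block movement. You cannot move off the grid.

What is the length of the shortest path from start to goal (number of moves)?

BFS from (row=7, col=0) until reaching (row=2, col=0):
  Distance 0: (row=7, col=0)
  Distance 1: (row=6, col=0), (row=7, col=1), (row=8, col=0)
  Distance 2: (row=5, col=0), (row=6, col=1), (row=7, col=2), (row=8, col=1)
  Distance 3: (row=4, col=0), (row=5, col=1), (row=6, col=2), (row=7, col=3), (row=8, col=2), (row=9, col=1)
  Distance 4: (row=3, col=0), (row=4, col=1), (row=5, col=2), (row=6, col=3), (row=7, col=4), (row=8, col=3), (row=9, col=2)
  Distance 5: (row=2, col=0), (row=3, col=1), (row=4, col=2), (row=5, col=3), (row=6, col=4), (row=9, col=3)  <- goal reached here
One shortest path (5 moves): (row=7, col=0) -> (row=6, col=0) -> (row=5, col=0) -> (row=4, col=0) -> (row=3, col=0) -> (row=2, col=0)

Answer: Shortest path length: 5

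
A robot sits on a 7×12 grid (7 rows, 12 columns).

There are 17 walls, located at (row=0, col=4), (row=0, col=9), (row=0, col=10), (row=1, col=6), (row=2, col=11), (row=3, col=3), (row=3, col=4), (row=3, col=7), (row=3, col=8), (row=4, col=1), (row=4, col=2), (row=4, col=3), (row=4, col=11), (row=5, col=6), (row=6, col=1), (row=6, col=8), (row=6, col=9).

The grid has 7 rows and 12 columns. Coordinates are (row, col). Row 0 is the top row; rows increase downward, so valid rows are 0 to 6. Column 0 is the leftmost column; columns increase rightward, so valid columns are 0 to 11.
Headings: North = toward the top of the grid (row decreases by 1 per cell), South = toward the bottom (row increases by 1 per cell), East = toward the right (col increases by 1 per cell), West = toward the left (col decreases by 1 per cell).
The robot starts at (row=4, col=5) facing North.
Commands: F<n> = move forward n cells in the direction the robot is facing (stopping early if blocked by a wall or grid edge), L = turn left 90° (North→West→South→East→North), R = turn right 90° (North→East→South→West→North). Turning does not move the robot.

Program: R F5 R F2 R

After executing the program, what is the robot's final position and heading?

Answer: Final position: (row=6, col=10), facing West

Derivation:
Start: (row=4, col=5), facing North
  R: turn right, now facing East
  F5: move forward 5, now at (row=4, col=10)
  R: turn right, now facing South
  F2: move forward 2, now at (row=6, col=10)
  R: turn right, now facing West
Final: (row=6, col=10), facing West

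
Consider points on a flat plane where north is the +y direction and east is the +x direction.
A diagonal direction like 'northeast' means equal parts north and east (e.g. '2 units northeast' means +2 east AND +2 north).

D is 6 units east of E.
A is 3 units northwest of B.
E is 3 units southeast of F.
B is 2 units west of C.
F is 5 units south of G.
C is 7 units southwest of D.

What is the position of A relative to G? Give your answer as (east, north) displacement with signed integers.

Answer: A is at (east=-3, north=-12) relative to G.

Derivation:
Place G at the origin (east=0, north=0).
  F is 5 units south of G: delta (east=+0, north=-5); F at (east=0, north=-5).
  E is 3 units southeast of F: delta (east=+3, north=-3); E at (east=3, north=-8).
  D is 6 units east of E: delta (east=+6, north=+0); D at (east=9, north=-8).
  C is 7 units southwest of D: delta (east=-7, north=-7); C at (east=2, north=-15).
  B is 2 units west of C: delta (east=-2, north=+0); B at (east=0, north=-15).
  A is 3 units northwest of B: delta (east=-3, north=+3); A at (east=-3, north=-12).
Therefore A relative to G: (east=-3, north=-12).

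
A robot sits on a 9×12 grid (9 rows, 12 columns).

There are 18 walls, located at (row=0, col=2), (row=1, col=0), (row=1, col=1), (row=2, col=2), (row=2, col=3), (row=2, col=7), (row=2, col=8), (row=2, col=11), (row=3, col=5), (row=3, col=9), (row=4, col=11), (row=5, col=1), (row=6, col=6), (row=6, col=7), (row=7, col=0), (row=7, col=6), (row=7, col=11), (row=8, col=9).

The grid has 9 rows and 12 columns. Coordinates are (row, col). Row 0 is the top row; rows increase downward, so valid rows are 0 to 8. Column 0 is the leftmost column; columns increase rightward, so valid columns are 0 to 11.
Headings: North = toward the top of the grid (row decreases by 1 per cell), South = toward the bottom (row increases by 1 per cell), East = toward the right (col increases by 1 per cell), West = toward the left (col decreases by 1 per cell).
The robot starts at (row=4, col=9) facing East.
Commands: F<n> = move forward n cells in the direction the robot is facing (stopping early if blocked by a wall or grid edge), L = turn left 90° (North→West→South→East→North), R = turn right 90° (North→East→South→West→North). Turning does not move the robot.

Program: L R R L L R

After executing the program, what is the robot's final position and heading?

Start: (row=4, col=9), facing East
  L: turn left, now facing North
  R: turn right, now facing East
  R: turn right, now facing South
  L: turn left, now facing East
  L: turn left, now facing North
  R: turn right, now facing East
Final: (row=4, col=9), facing East

Answer: Final position: (row=4, col=9), facing East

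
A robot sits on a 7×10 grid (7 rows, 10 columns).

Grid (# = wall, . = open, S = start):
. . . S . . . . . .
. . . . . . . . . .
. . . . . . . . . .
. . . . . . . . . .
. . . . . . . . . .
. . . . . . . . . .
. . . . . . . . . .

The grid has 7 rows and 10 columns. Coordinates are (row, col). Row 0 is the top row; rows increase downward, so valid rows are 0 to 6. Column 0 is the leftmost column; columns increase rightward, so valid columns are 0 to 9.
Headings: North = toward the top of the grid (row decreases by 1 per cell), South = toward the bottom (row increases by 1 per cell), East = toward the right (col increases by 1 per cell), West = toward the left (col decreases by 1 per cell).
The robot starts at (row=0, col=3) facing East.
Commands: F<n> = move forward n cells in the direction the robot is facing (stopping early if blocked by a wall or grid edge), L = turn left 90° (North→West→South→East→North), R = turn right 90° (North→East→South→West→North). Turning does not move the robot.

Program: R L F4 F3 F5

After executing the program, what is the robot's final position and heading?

Start: (row=0, col=3), facing East
  R: turn right, now facing South
  L: turn left, now facing East
  F4: move forward 4, now at (row=0, col=7)
  F3: move forward 2/3 (blocked), now at (row=0, col=9)
  F5: move forward 0/5 (blocked), now at (row=0, col=9)
Final: (row=0, col=9), facing East

Answer: Final position: (row=0, col=9), facing East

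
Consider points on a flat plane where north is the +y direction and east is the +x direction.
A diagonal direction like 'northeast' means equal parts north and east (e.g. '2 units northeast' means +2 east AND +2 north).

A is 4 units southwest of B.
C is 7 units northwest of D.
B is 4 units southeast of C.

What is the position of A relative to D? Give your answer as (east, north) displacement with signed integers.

Answer: A is at (east=-7, north=-1) relative to D.

Derivation:
Place D at the origin (east=0, north=0).
  C is 7 units northwest of D: delta (east=-7, north=+7); C at (east=-7, north=7).
  B is 4 units southeast of C: delta (east=+4, north=-4); B at (east=-3, north=3).
  A is 4 units southwest of B: delta (east=-4, north=-4); A at (east=-7, north=-1).
Therefore A relative to D: (east=-7, north=-1).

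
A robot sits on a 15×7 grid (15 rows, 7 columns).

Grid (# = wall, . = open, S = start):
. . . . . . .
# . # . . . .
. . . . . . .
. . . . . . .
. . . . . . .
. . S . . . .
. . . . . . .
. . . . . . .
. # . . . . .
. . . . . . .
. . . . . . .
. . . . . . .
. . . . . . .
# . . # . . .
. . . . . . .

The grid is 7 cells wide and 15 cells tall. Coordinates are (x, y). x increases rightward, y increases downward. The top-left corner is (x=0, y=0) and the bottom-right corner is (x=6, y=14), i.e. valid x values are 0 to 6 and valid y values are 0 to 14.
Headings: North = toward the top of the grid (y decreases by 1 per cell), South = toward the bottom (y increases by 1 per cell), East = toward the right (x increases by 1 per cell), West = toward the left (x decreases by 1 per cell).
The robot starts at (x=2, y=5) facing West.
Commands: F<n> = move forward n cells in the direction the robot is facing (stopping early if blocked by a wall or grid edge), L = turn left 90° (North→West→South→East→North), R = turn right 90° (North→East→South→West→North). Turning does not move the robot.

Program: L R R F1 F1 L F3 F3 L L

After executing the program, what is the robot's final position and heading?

Answer: Final position: (x=0, y=3), facing East

Derivation:
Start: (x=2, y=5), facing West
  L: turn left, now facing South
  R: turn right, now facing West
  R: turn right, now facing North
  F1: move forward 1, now at (x=2, y=4)
  F1: move forward 1, now at (x=2, y=3)
  L: turn left, now facing West
  F3: move forward 2/3 (blocked), now at (x=0, y=3)
  F3: move forward 0/3 (blocked), now at (x=0, y=3)
  L: turn left, now facing South
  L: turn left, now facing East
Final: (x=0, y=3), facing East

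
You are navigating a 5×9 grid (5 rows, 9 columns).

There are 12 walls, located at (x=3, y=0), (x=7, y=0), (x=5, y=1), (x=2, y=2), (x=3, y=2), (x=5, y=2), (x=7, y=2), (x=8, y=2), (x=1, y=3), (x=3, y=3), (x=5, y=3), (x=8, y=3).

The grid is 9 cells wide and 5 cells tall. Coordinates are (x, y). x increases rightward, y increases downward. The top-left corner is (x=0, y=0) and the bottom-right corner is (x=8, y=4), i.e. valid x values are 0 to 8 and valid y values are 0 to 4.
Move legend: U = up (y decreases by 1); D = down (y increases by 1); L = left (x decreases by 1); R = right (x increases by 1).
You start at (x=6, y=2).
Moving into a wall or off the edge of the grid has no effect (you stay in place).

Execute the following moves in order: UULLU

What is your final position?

Start: (x=6, y=2)
  U (up): (x=6, y=2) -> (x=6, y=1)
  U (up): (x=6, y=1) -> (x=6, y=0)
  L (left): (x=6, y=0) -> (x=5, y=0)
  L (left): (x=5, y=0) -> (x=4, y=0)
  U (up): blocked, stay at (x=4, y=0)
Final: (x=4, y=0)

Answer: Final position: (x=4, y=0)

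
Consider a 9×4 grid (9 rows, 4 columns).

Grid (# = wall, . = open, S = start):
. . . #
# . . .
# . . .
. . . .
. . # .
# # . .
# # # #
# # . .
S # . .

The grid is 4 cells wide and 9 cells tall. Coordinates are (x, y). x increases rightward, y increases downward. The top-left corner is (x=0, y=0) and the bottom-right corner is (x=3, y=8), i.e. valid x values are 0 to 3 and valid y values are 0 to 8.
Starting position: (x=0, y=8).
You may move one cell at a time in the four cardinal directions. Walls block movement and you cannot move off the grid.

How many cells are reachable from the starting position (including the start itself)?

Answer: Reachable cells: 1

Derivation:
BFS flood-fill from (x=0, y=8):
  Distance 0: (x=0, y=8)
Total reachable: 1 (grid has 23 open cells total)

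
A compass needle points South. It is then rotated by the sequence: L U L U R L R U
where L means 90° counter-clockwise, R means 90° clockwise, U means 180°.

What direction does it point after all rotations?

Start: South
  L (left (90° counter-clockwise)) -> East
  U (U-turn (180°)) -> West
  L (left (90° counter-clockwise)) -> South
  U (U-turn (180°)) -> North
  R (right (90° clockwise)) -> East
  L (left (90° counter-clockwise)) -> North
  R (right (90° clockwise)) -> East
  U (U-turn (180°)) -> West
Final: West

Answer: Final heading: West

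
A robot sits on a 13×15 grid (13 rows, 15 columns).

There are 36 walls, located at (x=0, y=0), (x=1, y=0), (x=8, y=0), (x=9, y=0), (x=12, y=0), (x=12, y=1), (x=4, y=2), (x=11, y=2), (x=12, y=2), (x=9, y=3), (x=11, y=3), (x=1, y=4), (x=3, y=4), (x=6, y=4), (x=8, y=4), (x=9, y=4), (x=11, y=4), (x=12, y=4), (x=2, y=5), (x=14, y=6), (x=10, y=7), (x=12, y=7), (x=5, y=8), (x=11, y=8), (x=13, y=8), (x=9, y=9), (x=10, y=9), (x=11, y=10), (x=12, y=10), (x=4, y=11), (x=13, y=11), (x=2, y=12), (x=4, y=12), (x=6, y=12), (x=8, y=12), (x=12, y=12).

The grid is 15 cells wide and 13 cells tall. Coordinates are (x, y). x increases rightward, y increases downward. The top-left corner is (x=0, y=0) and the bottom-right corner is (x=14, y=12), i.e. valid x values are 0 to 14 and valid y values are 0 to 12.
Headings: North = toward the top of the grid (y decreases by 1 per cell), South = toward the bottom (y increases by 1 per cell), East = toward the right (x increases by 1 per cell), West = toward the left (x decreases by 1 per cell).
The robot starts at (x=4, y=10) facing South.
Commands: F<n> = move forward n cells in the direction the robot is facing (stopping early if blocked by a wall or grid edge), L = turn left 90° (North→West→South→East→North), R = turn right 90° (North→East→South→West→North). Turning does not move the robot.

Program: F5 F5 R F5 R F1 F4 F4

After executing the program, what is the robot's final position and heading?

Answer: Final position: (x=0, y=1), facing North

Derivation:
Start: (x=4, y=10), facing South
  F5: move forward 0/5 (blocked), now at (x=4, y=10)
  F5: move forward 0/5 (blocked), now at (x=4, y=10)
  R: turn right, now facing West
  F5: move forward 4/5 (blocked), now at (x=0, y=10)
  R: turn right, now facing North
  F1: move forward 1, now at (x=0, y=9)
  F4: move forward 4, now at (x=0, y=5)
  F4: move forward 4, now at (x=0, y=1)
Final: (x=0, y=1), facing North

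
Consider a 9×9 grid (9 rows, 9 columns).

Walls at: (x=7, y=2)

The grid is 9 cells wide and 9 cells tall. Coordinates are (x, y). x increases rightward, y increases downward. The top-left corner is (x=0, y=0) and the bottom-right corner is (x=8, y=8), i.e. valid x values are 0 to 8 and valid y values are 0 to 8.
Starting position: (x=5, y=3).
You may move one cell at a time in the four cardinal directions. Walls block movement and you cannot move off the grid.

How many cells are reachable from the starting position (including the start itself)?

BFS flood-fill from (x=5, y=3):
  Distance 0: (x=5, y=3)
  Distance 1: (x=5, y=2), (x=4, y=3), (x=6, y=3), (x=5, y=4)
  Distance 2: (x=5, y=1), (x=4, y=2), (x=6, y=2), (x=3, y=3), (x=7, y=3), (x=4, y=4), (x=6, y=4), (x=5, y=5)
  Distance 3: (x=5, y=0), (x=4, y=1), (x=6, y=1), (x=3, y=2), (x=2, y=3), (x=8, y=3), (x=3, y=4), (x=7, y=4), (x=4, y=5), (x=6, y=5), (x=5, y=6)
  Distance 4: (x=4, y=0), (x=6, y=0), (x=3, y=1), (x=7, y=1), (x=2, y=2), (x=8, y=2), (x=1, y=3), (x=2, y=4), (x=8, y=4), (x=3, y=5), (x=7, y=5), (x=4, y=6), (x=6, y=6), (x=5, y=7)
  Distance 5: (x=3, y=0), (x=7, y=0), (x=2, y=1), (x=8, y=1), (x=1, y=2), (x=0, y=3), (x=1, y=4), (x=2, y=5), (x=8, y=5), (x=3, y=6), (x=7, y=6), (x=4, y=7), (x=6, y=7), (x=5, y=8)
  Distance 6: (x=2, y=0), (x=8, y=0), (x=1, y=1), (x=0, y=2), (x=0, y=4), (x=1, y=5), (x=2, y=6), (x=8, y=6), (x=3, y=7), (x=7, y=7), (x=4, y=8), (x=6, y=8)
  Distance 7: (x=1, y=0), (x=0, y=1), (x=0, y=5), (x=1, y=6), (x=2, y=7), (x=8, y=7), (x=3, y=8), (x=7, y=8)
  Distance 8: (x=0, y=0), (x=0, y=6), (x=1, y=7), (x=2, y=8), (x=8, y=8)
  Distance 9: (x=0, y=7), (x=1, y=8)
  Distance 10: (x=0, y=8)
Total reachable: 80 (grid has 80 open cells total)

Answer: Reachable cells: 80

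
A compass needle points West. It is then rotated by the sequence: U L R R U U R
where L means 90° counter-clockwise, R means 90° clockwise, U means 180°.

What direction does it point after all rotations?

Start: West
  U (U-turn (180°)) -> East
  L (left (90° counter-clockwise)) -> North
  R (right (90° clockwise)) -> East
  R (right (90° clockwise)) -> South
  U (U-turn (180°)) -> North
  U (U-turn (180°)) -> South
  R (right (90° clockwise)) -> West
Final: West

Answer: Final heading: West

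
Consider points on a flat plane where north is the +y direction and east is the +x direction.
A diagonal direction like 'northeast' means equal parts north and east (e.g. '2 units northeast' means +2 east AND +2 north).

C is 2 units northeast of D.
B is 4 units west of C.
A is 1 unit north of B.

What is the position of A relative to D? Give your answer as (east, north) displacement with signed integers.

Answer: A is at (east=-2, north=3) relative to D.

Derivation:
Place D at the origin (east=0, north=0).
  C is 2 units northeast of D: delta (east=+2, north=+2); C at (east=2, north=2).
  B is 4 units west of C: delta (east=-4, north=+0); B at (east=-2, north=2).
  A is 1 unit north of B: delta (east=+0, north=+1); A at (east=-2, north=3).
Therefore A relative to D: (east=-2, north=3).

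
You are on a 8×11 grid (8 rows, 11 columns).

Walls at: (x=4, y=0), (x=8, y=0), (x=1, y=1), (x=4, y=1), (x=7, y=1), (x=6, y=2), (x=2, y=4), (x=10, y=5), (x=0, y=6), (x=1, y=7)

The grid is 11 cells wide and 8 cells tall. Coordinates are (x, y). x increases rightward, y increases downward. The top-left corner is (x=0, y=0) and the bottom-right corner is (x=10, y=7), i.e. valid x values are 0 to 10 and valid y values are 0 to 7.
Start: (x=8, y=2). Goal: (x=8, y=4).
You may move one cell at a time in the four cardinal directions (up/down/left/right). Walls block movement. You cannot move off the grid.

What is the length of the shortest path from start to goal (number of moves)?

BFS from (x=8, y=2) until reaching (x=8, y=4):
  Distance 0: (x=8, y=2)
  Distance 1: (x=8, y=1), (x=7, y=2), (x=9, y=2), (x=8, y=3)
  Distance 2: (x=9, y=1), (x=10, y=2), (x=7, y=3), (x=9, y=3), (x=8, y=4)  <- goal reached here
One shortest path (2 moves): (x=8, y=2) -> (x=8, y=3) -> (x=8, y=4)

Answer: Shortest path length: 2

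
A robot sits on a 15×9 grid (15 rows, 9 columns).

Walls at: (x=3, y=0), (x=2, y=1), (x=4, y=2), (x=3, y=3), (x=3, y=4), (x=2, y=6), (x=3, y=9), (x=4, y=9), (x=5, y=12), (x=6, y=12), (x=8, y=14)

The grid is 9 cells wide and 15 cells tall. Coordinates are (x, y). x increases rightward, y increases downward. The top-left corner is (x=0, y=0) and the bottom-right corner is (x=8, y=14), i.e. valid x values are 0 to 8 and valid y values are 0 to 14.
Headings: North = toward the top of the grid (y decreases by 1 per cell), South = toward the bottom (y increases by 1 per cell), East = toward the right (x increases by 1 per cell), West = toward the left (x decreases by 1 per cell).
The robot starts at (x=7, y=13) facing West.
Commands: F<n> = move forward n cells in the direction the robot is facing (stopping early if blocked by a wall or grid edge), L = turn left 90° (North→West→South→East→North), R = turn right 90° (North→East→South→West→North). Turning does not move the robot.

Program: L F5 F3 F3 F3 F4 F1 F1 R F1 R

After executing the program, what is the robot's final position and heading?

Start: (x=7, y=13), facing West
  L: turn left, now facing South
  F5: move forward 1/5 (blocked), now at (x=7, y=14)
  [×3]F3: move forward 0/3 (blocked), now at (x=7, y=14)
  F4: move forward 0/4 (blocked), now at (x=7, y=14)
  F1: move forward 0/1 (blocked), now at (x=7, y=14)
  F1: move forward 0/1 (blocked), now at (x=7, y=14)
  R: turn right, now facing West
  F1: move forward 1, now at (x=6, y=14)
  R: turn right, now facing North
Final: (x=6, y=14), facing North

Answer: Final position: (x=6, y=14), facing North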